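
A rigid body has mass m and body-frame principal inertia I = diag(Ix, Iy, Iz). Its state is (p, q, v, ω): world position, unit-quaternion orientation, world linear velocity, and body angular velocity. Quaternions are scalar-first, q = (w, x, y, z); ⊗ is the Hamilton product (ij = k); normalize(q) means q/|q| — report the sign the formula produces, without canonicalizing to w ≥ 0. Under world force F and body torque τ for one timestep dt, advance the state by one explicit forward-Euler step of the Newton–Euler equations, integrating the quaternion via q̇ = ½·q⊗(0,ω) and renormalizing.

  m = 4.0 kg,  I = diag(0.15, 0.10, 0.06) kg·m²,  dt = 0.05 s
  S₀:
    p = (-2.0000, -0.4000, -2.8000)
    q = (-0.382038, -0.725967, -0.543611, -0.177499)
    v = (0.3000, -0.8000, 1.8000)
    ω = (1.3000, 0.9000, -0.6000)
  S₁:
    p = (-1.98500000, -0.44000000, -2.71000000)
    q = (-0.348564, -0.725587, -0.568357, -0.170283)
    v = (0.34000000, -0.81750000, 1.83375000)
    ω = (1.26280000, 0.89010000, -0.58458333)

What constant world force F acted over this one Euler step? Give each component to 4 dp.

v₁ − v₀ = (0.04000000, -0.01750000, 0.03375000)
F = m·Δv/dt = (3.2000, -1.4000, 2.7000)

F = (3.2000, -1.4000, 2.7000)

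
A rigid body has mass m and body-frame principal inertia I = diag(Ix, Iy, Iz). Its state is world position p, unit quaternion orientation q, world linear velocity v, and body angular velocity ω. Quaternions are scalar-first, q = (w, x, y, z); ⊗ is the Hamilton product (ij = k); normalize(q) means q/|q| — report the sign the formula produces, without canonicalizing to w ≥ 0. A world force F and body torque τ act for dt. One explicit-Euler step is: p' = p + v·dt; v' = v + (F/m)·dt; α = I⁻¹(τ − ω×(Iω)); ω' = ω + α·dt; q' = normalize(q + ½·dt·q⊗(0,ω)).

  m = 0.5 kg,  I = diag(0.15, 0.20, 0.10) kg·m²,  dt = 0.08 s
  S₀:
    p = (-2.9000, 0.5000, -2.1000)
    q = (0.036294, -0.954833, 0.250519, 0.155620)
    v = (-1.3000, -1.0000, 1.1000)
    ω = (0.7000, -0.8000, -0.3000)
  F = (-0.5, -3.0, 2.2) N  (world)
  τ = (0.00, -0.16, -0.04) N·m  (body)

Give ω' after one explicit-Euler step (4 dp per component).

ω' = (0.7128, -0.8598, -0.3096)

precession coupling ω×(Iω) = (-0.0240, -0.0105, -0.0280)
α = I⁻¹(τ − ω×Iω) = (0.1600, -0.7475, -0.1200)
new body rate ω' = (0.7128, -0.8598, -0.3096)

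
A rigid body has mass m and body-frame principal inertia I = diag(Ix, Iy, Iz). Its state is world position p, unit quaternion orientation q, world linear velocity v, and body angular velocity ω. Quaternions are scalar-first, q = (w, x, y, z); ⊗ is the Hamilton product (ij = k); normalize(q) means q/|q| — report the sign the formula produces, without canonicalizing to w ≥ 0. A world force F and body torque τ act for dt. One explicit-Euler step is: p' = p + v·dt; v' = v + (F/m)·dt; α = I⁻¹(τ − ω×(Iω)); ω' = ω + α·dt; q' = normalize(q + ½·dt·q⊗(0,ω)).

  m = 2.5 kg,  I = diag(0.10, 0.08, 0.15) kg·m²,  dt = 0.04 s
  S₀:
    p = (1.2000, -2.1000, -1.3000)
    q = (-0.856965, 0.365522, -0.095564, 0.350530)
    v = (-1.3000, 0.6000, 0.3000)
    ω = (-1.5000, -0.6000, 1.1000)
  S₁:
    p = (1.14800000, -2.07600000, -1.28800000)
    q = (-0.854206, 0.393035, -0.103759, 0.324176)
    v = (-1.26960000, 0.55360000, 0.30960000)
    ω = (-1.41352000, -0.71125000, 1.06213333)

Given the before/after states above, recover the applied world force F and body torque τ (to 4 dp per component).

Δv = v₁−v₀ = (0.03040000, -0.04640000, 0.00960000)
F = m·Δv/dt = (1.9000, -2.9000, 0.6000)
ω₁ − ω₀ = (0.08648000, -0.11125000, -0.03786667)
precession coupling = (-0.0462, 0.0825, -0.0180)
τ = I·(Δω/dt) + ω₀×(Iω₀) = (0.1700, -0.1400, -0.1600)

F = (1.9000, -2.9000, 0.6000)
τ = (0.1700, -0.1400, -0.1600)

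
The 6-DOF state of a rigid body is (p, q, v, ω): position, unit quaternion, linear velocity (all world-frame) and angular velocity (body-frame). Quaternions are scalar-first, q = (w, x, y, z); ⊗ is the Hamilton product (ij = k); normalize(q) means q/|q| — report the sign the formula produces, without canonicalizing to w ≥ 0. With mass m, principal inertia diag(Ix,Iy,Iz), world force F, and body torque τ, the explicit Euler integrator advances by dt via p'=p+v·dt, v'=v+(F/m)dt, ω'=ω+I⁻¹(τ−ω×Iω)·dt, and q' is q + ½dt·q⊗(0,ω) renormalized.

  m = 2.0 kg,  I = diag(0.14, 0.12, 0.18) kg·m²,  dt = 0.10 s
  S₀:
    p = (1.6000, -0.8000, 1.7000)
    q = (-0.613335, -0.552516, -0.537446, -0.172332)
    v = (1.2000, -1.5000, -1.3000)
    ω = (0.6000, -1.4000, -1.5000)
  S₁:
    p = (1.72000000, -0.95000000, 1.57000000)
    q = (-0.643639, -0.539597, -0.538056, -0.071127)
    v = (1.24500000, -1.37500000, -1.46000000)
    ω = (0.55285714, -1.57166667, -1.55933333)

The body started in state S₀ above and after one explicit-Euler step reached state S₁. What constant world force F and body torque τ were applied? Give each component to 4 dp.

rate change Δω = (-0.04714286, -0.17166667, -0.05933333)
ω₀×(Iω₀) = (0.1260, 0.0360, 0.0168)
I·α + gyro = (0.0600, -0.1700, -0.0900)
velocity change Δv = (0.04500000, 0.12500000, -0.16000000)
m·(v₁−v₀)/dt = (0.9000, 2.5000, -3.2000)

F = (0.9000, 2.5000, -3.2000)
τ = (0.0600, -0.1700, -0.0900)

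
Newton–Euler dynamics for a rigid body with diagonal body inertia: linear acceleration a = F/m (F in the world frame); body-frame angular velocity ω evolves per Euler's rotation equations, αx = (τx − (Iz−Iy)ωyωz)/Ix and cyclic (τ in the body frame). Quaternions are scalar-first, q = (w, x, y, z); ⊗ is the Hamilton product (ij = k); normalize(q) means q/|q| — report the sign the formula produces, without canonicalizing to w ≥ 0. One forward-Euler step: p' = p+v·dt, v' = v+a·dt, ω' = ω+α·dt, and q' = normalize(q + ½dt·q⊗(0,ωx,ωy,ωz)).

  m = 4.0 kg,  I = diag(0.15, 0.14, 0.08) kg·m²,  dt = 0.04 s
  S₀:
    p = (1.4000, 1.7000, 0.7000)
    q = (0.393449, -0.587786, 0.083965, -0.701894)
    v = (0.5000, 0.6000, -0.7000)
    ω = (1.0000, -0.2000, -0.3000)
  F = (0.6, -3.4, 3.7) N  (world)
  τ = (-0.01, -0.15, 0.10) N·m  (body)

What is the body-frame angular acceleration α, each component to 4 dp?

precession coupling ω×(Iω) = (-0.0036, -0.0210, 0.0020)
α = I⁻¹(τ − ω×Iω) = (-0.0427, -0.9214, 1.2250)

α = (-0.0427, -0.9214, 1.2250)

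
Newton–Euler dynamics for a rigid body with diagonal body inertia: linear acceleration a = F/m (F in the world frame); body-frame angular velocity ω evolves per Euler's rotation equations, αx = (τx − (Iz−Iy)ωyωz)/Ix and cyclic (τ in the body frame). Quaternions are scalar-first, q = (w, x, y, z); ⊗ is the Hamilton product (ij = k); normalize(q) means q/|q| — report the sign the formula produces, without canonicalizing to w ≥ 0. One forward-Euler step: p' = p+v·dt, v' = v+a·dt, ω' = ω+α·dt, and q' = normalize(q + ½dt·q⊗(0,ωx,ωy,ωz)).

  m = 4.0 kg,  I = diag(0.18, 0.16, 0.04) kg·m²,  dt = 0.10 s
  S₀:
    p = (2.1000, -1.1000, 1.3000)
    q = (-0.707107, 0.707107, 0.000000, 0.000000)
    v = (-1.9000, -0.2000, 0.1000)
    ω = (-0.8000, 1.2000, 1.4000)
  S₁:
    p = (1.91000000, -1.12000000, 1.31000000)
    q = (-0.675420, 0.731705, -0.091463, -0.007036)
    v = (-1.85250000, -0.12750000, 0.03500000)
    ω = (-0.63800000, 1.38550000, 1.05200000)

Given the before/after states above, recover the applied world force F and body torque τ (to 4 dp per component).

F = (1.9000, 2.9000, -2.6000)
τ = (0.0900, 0.1400, -0.1200)

velocity change Δv = (0.04750000, 0.07250000, -0.06500000)
applied force F = (1.9000, 2.9000, -2.6000)
Δω = ω₁−ω₀ = (0.16200000, 0.18550000, -0.34800000)
applied torque τ = (0.0900, 0.1400, -0.1200)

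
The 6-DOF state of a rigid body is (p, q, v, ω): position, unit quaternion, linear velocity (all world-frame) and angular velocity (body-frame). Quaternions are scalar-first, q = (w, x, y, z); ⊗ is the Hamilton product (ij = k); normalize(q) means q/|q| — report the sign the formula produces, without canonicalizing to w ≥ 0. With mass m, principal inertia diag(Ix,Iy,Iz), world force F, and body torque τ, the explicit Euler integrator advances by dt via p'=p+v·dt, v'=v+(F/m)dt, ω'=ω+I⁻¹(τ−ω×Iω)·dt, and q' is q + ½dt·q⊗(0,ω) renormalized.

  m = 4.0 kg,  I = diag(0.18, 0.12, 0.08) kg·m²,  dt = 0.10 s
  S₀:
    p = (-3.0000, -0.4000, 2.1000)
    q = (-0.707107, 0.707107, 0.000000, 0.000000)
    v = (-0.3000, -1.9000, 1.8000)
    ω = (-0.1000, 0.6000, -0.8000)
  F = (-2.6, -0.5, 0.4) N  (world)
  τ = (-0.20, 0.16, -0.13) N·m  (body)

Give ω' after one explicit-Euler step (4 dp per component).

ω' = (-0.2218, 0.7267, -0.9670)

ω×(Iω) gyroscopic = (0.0192, 0.0080, 0.0036)
(τ − ω×Iω)/I = (-1.2178, 1.2667, -1.6700)
ω + α·dt = (-0.2218, 0.7267, -0.9670)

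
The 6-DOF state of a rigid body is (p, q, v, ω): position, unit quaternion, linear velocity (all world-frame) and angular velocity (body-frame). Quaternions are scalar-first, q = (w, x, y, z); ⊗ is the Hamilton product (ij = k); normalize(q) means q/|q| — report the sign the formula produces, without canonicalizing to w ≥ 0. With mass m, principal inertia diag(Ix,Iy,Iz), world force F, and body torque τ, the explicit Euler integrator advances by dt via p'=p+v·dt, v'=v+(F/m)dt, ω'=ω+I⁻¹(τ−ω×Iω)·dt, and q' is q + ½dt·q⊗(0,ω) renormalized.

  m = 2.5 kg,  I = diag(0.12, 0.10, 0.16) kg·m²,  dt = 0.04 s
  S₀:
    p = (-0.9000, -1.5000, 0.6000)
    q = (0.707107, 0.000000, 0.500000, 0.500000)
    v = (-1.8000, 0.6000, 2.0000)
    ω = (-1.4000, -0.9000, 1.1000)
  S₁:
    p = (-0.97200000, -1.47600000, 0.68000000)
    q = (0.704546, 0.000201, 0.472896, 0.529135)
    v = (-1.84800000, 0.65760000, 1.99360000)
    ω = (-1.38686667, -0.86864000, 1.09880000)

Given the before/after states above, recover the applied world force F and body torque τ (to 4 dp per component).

F = (-3.0000, 3.6000, -0.4000)
τ = (-0.0200, 0.1400, -0.0300)

Δω = ω₁−ω₀ = (0.01313333, 0.03136000, -0.00120000)
precession coupling = (-0.0594, 0.0616, -0.0252)
applied torque τ = (-0.0200, 0.1400, -0.0300)
Δv = v₁−v₀ = (-0.04800000, 0.05760000, -0.00640000)
applied force F = (-3.0000, 3.6000, -0.4000)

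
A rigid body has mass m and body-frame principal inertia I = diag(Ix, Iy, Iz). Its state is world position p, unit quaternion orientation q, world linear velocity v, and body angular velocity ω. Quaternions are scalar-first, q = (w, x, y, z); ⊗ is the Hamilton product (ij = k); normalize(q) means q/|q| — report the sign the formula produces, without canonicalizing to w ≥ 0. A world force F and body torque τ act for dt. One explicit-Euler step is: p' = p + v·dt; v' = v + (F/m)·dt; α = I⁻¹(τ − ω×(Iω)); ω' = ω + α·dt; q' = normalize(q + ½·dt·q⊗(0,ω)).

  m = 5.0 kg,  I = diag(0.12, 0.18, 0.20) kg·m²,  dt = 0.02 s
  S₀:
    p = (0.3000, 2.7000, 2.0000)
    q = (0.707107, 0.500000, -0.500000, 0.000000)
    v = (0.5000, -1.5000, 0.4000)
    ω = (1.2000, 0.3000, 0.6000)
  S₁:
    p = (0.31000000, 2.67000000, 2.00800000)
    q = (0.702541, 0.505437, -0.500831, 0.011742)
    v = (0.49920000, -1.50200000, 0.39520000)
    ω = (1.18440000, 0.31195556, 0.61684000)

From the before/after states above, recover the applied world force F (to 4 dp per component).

F = (-0.2000, -0.5000, -1.2000)

Δv = v₁−v₀ = (-0.00080000, -0.00200000, -0.00480000)
m·(v₁−v₀)/dt = (-0.2000, -0.5000, -1.2000)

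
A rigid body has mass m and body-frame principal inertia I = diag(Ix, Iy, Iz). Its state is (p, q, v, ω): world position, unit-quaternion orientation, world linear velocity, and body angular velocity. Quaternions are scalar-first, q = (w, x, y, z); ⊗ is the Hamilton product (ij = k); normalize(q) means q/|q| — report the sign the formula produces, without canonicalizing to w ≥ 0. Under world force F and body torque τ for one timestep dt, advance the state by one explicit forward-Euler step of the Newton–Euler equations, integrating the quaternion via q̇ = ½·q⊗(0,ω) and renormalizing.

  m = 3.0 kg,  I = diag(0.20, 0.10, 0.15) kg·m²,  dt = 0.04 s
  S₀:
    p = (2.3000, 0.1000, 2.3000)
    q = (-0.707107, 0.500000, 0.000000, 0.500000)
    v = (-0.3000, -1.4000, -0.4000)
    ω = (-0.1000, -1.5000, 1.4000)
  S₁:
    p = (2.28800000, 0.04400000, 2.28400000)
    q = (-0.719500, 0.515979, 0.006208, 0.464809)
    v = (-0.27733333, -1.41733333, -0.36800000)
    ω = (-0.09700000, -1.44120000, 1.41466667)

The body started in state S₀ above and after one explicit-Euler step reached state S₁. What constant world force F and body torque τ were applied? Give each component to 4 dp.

F = (1.7000, -1.3000, 2.4000)
τ = (-0.0900, 0.1400, 0.0400)

ω₁ − ω₀ = (0.00300000, 0.05880000, 0.01466667)
ω₀×(Iω₀) = (-0.1050, -0.0070, -0.0150)
applied torque τ = (-0.0900, 0.1400, 0.0400)
v₁ − v₀ = (0.02266667, -0.01733333, 0.03200000)
F = m·Δv/dt = (1.7000, -1.3000, 2.4000)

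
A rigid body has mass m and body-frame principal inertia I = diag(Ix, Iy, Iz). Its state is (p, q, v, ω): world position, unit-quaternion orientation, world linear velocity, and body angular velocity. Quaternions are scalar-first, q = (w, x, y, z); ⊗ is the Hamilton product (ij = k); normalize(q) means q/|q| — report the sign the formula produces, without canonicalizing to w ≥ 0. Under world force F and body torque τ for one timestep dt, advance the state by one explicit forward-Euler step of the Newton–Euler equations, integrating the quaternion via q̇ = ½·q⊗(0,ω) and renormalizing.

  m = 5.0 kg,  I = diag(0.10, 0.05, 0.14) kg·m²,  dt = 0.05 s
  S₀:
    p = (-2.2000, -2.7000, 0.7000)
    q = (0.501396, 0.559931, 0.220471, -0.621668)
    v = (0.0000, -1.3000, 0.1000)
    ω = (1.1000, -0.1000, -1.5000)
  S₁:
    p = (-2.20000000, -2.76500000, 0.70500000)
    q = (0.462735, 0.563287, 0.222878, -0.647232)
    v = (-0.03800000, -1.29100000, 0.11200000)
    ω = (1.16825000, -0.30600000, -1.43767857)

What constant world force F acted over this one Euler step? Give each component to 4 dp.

velocity change Δv = (-0.03800000, 0.00900000, 0.01200000)
m·(v₁−v₀)/dt = (-3.8000, 0.9000, 1.2000)

F = (-3.8000, 0.9000, 1.2000)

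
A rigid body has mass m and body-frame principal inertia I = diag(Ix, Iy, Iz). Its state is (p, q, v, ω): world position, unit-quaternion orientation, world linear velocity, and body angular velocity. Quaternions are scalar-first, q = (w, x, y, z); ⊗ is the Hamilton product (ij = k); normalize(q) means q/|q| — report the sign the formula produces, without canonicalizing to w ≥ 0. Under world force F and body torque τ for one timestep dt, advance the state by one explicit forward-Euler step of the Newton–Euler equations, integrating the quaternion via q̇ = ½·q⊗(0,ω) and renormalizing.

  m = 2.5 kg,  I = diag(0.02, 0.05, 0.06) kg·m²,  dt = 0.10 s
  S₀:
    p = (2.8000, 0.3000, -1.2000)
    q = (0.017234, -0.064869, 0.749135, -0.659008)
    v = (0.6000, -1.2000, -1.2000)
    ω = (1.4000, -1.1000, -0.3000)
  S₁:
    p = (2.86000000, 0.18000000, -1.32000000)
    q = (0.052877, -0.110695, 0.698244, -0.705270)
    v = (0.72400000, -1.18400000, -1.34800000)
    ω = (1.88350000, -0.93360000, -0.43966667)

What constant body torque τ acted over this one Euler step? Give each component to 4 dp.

ω₁ − ω₀ = (0.48350000, 0.16640000, -0.13966667)
precession coupling = (0.0033, 0.0168, -0.0462)
applied torque τ = (0.1000, 0.1000, -0.1300)

τ = (0.1000, 0.1000, -0.1300)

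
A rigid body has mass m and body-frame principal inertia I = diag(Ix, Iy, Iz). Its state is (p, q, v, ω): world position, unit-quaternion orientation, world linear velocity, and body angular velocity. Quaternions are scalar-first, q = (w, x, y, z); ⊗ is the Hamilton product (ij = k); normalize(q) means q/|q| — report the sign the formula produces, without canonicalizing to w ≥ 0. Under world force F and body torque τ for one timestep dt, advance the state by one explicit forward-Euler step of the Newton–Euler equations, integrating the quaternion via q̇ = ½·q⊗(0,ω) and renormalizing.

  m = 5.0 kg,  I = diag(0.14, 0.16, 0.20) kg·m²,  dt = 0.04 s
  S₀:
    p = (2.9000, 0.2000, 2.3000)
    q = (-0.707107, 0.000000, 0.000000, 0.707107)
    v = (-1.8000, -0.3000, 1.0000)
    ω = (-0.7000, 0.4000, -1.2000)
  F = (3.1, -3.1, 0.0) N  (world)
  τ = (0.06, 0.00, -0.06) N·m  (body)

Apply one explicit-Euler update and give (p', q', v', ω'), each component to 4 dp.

a = (0.6200, -0.6200, 0.0000)
new position p' = (2.8280, 0.1880, 2.3400)
new velocity v' = (-1.7752, -0.3248, 1.0000)
precession coupling ω×(Iω) = (-0.0192, -0.0504, -0.0056)
(τ − ω×Iω)/I = (0.5657, 0.3150, -0.2720)
new body rate ω' = (-0.6774, 0.4126, -1.2109)
Hamilton product q⊗(0,ω) = (0.8485284, 0.2121321, -0.7778177, 0.8485284)
q + ½dt·q⊗(0,ω), renormalized = (-0.6898, 0.0042, -0.0155, 0.7238)

p' = (2.8280, 0.1880, 2.3400)
q' = (-0.6898, 0.0042, -0.0155, 0.7238)
v' = (-1.7752, -0.3248, 1.0000)
ω' = (-0.6774, 0.4126, -1.2109)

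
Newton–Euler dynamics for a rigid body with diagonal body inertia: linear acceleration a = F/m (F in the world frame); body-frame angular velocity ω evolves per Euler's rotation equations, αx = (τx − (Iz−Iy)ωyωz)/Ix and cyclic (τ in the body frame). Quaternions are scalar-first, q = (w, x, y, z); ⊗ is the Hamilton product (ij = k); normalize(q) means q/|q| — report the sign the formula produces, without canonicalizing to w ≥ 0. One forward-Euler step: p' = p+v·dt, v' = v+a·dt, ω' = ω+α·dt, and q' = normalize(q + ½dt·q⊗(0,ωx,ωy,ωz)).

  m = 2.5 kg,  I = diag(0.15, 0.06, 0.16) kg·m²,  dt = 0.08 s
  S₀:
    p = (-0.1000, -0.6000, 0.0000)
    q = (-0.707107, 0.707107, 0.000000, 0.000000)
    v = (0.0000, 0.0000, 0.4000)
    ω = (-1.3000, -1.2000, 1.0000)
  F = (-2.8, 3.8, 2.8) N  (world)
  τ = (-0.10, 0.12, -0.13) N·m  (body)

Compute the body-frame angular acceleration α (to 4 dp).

α = (0.1333, 1.7833, 0.0650)

ω×(Iω) gyroscopic = (-0.1200, 0.0130, -0.1404)
α = I⁻¹(τ − ω×Iω) = (0.1333, 1.7833, 0.0650)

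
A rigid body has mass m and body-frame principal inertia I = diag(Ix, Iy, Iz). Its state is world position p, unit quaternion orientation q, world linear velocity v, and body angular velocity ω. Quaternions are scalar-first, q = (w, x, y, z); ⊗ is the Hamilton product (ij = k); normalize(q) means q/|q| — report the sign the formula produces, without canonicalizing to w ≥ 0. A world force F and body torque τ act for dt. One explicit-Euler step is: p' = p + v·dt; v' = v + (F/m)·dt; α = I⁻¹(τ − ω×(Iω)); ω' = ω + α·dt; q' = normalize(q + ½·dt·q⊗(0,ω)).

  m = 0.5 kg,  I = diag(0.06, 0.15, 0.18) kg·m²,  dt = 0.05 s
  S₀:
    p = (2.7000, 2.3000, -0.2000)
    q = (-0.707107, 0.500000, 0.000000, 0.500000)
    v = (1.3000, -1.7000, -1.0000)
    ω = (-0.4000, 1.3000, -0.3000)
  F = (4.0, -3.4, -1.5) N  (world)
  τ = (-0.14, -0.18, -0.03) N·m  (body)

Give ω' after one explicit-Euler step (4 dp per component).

ω' = (-0.5069, 1.2448, -0.2953)

(τ − ω×Iω)/I = (-2.1383, -1.1040, 0.0933)
ω + α·dt = (-0.5069, 1.2448, -0.2953)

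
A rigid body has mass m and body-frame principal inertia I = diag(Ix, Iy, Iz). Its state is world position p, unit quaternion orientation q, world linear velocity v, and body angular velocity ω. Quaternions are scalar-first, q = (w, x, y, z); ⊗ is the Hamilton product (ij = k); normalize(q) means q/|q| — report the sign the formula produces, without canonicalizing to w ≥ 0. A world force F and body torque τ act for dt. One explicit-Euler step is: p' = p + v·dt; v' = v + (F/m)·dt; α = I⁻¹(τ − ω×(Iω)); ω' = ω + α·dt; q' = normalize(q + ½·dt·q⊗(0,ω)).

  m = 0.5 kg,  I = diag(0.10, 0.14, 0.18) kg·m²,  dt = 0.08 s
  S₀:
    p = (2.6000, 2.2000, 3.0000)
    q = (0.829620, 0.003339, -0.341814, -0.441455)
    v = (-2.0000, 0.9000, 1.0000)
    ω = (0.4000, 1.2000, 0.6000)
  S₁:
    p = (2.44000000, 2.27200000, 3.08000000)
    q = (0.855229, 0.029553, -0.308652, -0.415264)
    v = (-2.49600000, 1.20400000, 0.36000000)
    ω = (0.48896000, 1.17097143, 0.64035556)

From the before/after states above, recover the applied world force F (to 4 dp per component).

F = (-3.1000, 1.9000, -4.0000)

velocity change Δv = (-0.49600000, 0.30400000, -0.64000000)
m·(v₁−v₀)/dt = (-3.1000, 1.9000, -4.0000)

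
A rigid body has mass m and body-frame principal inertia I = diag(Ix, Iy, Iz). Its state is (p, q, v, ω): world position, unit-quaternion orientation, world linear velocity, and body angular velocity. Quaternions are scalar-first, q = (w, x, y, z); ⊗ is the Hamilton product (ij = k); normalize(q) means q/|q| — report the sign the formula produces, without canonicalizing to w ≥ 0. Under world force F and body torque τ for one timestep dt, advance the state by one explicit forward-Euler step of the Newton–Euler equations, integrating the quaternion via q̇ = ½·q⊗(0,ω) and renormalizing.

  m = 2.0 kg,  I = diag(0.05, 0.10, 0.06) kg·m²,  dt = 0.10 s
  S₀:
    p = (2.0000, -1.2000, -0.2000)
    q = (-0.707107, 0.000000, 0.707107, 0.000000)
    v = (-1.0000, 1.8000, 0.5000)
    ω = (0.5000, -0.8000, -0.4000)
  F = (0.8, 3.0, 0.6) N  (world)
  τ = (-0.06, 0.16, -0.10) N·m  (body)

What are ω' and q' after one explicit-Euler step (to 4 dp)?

ω×(Iω) gyroscopic = (-0.0128, 0.0020, -0.0200)
α = I⁻¹(τ − ω×Iω) = (-0.9440, 1.5800, -1.3333)
ω + α·dt = (0.4056, -0.6420, -0.5333)
2q̇ = q⊗(0,ω) = (0.5656856, -0.6363963, 0.5656856, -0.0707107)
q' = normalize(q + ½dt·q⊗(0,ω)) = (-0.6779, -0.0318, 0.7344, -0.0035)

ω' = (0.4056, -0.6420, -0.5333)
q' = (-0.6779, -0.0318, 0.7344, -0.0035)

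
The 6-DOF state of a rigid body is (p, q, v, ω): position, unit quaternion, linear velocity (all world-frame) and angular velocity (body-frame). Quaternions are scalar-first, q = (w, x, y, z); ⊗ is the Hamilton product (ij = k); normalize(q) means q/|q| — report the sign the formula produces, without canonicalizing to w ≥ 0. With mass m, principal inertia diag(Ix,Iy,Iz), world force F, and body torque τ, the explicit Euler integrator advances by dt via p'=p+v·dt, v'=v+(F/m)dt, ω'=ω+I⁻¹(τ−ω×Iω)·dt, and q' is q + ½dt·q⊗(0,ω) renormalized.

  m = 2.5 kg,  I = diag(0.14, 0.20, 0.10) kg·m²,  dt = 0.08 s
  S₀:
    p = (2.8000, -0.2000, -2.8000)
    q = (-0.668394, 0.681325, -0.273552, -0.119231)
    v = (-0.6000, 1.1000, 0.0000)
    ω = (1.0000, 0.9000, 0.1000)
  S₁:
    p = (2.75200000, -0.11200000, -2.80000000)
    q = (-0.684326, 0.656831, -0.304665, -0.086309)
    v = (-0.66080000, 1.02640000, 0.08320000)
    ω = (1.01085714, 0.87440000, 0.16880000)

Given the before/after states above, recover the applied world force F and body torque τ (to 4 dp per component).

rate change Δω = (0.01085714, -0.02560000, 0.06880000)
gyro term ω₀×Iω₀ = (-0.0090, 0.0040, 0.0540)
τ = I·(Δω/dt) + ω₀×(Iω₀) = (0.0100, -0.0600, 0.1400)
Δv = v₁−v₀ = (-0.06080000, -0.07360000, 0.08320000)
m·(v₁−v₀)/dt = (-1.9000, -2.3000, 2.6000)

F = (-1.9000, -2.3000, 2.6000)
τ = (0.0100, -0.0600, 0.1400)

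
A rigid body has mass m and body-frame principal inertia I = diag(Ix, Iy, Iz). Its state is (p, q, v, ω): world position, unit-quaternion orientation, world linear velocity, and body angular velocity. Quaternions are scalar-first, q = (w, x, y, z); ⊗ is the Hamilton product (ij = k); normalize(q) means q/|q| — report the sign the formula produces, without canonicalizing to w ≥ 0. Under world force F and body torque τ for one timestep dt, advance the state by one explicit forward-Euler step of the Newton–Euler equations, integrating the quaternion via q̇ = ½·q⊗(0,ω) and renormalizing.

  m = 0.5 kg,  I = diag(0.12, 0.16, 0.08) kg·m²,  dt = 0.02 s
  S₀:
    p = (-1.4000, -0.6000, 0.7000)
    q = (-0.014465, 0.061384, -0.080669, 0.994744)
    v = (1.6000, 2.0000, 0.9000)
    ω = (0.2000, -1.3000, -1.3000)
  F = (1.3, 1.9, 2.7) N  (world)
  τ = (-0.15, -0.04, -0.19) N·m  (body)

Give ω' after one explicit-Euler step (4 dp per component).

ω' = (0.1975, -1.3037, -1.3449)

precession coupling ω×(Iω) = (-0.1352, -0.0104, -0.0104)
α = I⁻¹(τ − ω×Iω) = (-0.1233, -0.1850, -2.2450)
new body rate ω' = (0.1975, -1.3037, -1.3449)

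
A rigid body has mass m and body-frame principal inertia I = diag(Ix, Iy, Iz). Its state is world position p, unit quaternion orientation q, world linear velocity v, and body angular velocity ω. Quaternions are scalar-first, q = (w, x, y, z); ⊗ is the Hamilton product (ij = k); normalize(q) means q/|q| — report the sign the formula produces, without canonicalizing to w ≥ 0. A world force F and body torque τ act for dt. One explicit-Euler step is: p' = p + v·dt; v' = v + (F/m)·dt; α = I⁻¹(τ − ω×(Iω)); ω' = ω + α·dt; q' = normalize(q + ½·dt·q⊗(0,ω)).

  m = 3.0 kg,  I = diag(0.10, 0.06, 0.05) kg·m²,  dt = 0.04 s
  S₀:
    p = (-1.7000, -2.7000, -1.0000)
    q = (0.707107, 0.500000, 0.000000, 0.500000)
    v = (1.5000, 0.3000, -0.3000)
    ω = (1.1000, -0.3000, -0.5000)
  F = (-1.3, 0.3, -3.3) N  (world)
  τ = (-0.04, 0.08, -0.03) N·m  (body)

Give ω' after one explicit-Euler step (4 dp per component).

(τ − ω×Iω)/I = (-0.3850, 1.7917, -0.8640)
ω + α·dt = (1.0846, -0.2283, -0.5346)

ω' = (1.0846, -0.2283, -0.5346)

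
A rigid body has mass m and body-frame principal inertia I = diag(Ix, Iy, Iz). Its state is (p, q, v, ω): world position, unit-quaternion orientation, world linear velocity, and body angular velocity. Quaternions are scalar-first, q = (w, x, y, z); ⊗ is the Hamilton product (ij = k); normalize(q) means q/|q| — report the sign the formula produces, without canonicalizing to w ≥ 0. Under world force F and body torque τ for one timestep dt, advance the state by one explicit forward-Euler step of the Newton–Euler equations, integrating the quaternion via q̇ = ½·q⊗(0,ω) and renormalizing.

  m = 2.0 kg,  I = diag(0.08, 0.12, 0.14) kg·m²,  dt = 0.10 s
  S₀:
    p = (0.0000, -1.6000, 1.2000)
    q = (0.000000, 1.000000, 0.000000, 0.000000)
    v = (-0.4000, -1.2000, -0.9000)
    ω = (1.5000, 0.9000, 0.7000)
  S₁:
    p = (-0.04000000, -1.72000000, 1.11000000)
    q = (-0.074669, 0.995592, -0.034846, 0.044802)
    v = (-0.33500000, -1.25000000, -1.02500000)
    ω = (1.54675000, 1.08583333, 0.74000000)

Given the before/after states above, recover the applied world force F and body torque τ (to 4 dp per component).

rate change Δω = (0.04675000, 0.18583333, 0.04000000)
precession coupling = (0.0126, -0.0630, 0.0540)
applied torque τ = (0.0500, 0.1600, 0.1100)
v₁ − v₀ = (0.06500000, -0.05000000, -0.12500000)
F = m·Δv/dt = (1.3000, -1.0000, -2.5000)

F = (1.3000, -1.0000, -2.5000)
τ = (0.0500, 0.1600, 0.1100)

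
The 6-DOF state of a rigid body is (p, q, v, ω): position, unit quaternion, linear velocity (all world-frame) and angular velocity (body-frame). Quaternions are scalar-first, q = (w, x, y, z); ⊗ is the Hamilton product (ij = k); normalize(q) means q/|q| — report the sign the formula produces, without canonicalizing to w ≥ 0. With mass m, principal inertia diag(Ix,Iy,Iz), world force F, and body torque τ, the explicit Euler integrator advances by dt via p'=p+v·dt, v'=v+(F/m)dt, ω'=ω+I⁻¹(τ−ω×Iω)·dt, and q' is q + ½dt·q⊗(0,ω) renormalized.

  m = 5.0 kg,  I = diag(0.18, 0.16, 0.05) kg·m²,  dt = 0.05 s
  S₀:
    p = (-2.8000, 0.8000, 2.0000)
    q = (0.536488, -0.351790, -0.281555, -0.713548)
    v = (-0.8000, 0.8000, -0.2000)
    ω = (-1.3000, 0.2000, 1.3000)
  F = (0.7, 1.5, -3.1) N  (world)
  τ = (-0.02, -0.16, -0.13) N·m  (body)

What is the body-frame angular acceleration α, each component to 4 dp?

α = (0.0478, 0.3731, -2.7040)

precession coupling ω×(Iω) = (-0.0286, -0.2197, 0.0052)
angular accel α = (0.0478, 0.3731, -2.7040)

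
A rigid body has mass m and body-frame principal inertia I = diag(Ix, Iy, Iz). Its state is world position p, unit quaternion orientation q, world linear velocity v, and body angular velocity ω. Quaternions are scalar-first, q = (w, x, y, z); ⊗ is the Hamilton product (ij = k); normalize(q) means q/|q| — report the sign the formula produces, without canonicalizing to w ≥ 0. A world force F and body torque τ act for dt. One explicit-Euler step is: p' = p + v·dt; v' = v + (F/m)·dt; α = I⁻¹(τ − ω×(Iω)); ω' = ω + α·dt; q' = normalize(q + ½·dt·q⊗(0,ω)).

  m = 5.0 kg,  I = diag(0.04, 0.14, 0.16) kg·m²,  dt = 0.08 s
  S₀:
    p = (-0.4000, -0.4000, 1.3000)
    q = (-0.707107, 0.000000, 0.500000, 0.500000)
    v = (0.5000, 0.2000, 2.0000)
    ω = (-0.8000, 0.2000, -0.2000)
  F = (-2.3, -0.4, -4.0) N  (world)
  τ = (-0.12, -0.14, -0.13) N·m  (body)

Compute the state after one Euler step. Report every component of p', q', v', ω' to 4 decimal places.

p' = (-0.3600, -0.3840, 1.4600)
q' = (-0.7067, 0.0146, 0.4781, 0.5214)
v' = (0.4632, 0.1936, 1.9360)
ω' = (-1.0384, 0.1310, -0.2570)

a = (-0.4600, -0.0800, -0.8000)
p' = p + v·dt = (-0.3600, -0.3840, 1.4600)
new velocity v' = (0.4632, 0.1936, 1.9360)
α = I⁻¹(τ − ω×Iω) = (-2.9800, -0.8629, -0.7125)
ω + α·dt = (-1.0384, 0.1310, -0.2570)
q⊗(0,ω) = (0.0000000, 0.3656856, -0.5414214, 0.5414214)
q' = normalize(q + ½dt·q⊗(0,ω)) = (-0.7067, 0.0146, 0.4781, 0.5214)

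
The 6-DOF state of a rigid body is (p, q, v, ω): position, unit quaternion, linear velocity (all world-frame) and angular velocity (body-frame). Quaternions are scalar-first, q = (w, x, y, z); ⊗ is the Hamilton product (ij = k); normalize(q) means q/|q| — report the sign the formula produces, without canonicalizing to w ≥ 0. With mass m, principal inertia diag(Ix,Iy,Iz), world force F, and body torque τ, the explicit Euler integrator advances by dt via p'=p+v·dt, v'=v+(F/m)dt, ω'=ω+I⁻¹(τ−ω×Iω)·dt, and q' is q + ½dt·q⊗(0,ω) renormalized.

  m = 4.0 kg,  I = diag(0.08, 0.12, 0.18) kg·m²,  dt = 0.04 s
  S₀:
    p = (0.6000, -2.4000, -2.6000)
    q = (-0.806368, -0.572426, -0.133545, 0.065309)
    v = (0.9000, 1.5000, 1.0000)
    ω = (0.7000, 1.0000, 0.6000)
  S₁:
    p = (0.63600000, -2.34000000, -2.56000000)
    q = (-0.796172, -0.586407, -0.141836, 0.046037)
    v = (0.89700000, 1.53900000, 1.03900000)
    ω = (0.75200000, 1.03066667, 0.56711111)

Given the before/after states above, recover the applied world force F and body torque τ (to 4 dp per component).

F = (-0.3000, 3.9000, 3.9000)
τ = (0.1400, 0.0500, -0.1200)

Δω = ω₁−ω₀ = (0.05200000, 0.03066667, -0.03288889)
precession coupling = (0.0360, -0.0420, 0.0280)
τ = I·(Δω/dt) + ω₀×(Iω₀) = (0.1400, 0.0500, -0.1200)
velocity change Δv = (-0.00300000, 0.03900000, 0.03900000)
applied force F = (-0.3000, 3.9000, 3.9000)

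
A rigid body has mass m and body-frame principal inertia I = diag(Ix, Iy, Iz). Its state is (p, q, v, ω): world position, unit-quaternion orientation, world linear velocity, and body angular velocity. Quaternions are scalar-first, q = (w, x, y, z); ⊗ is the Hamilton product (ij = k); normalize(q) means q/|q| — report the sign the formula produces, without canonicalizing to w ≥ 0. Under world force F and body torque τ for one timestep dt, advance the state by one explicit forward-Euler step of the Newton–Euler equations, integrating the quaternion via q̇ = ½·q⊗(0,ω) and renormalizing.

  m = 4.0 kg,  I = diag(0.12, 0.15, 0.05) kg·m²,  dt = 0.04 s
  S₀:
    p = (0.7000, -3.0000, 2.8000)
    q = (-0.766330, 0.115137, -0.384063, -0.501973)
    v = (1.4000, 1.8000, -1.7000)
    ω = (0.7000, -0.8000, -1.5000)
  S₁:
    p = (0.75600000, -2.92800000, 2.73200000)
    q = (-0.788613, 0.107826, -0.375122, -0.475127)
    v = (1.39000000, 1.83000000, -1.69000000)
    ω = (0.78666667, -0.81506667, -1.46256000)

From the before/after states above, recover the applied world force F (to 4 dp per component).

F = (-1.0000, 3.0000, 1.0000)

v₁ − v₀ = (-0.01000000, 0.03000000, 0.01000000)
F = m·Δv/dt = (-1.0000, 3.0000, 1.0000)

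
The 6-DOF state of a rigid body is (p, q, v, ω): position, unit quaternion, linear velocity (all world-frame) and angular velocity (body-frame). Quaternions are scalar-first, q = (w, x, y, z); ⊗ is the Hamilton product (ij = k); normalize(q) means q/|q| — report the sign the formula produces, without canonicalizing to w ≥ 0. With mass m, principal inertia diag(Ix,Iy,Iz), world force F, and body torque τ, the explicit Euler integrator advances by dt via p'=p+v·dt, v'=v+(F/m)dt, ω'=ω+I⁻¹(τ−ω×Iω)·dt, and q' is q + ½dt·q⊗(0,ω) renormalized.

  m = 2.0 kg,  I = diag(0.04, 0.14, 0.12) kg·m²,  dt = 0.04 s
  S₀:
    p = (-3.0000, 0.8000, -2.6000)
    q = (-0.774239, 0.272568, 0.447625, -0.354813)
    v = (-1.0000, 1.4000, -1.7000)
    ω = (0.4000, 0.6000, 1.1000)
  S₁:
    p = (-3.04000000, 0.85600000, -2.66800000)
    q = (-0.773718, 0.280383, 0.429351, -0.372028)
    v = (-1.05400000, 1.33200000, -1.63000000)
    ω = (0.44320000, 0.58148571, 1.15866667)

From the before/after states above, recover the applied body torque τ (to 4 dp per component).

τ = (0.0300, -0.1000, 0.2000)

Δω = ω₁−ω₀ = (0.04320000, -0.01851429, 0.05866667)
ω₀×(Iω₀) = (-0.0132, -0.0352, 0.0240)
applied torque τ = (0.0300, -0.1000, 0.2000)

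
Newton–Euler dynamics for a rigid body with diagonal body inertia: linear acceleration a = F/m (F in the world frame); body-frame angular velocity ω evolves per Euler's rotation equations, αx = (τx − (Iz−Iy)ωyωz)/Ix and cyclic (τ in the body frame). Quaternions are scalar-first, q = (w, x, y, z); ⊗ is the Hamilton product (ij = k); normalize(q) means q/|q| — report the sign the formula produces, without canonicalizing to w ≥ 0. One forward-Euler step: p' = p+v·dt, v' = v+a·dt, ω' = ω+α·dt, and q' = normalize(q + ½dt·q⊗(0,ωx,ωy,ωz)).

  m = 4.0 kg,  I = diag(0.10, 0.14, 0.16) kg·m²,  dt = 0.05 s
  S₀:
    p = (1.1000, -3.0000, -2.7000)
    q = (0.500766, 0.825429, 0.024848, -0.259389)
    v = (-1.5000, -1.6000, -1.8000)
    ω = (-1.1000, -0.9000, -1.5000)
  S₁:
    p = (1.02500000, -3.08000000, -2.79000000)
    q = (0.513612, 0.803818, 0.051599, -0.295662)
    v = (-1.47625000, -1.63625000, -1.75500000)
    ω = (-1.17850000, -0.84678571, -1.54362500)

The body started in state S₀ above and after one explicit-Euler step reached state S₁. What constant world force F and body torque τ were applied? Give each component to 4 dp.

rate change Δω = (-0.07850000, 0.05321429, -0.04362500)
τ = I·(Δω/dt) + ω₀×(Iω₀) = (-0.1300, 0.0500, -0.1000)
v₁ − v₀ = (0.02375000, -0.03625000, 0.04500000)
m·(v₁−v₀)/dt = (1.9000, -2.9000, 3.6000)

F = (1.9000, -2.9000, 3.6000)
τ = (-0.1300, 0.0500, -0.1000)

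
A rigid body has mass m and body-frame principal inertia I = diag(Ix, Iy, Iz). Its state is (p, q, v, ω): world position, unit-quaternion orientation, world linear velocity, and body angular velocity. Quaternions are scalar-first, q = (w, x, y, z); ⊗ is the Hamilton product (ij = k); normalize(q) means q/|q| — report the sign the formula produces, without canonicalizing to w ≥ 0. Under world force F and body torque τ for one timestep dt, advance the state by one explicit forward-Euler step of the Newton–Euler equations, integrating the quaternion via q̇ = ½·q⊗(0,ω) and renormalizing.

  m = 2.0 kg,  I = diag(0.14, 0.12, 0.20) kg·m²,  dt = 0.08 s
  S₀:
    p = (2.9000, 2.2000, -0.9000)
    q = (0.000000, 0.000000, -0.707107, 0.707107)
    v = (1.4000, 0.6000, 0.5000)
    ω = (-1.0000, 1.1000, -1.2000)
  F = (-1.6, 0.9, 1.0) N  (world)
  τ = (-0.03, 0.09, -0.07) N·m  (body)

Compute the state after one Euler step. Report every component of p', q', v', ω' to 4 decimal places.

a = F/m = (-0.8000, 0.4500, 0.5000)
p' = p + v·dt = (3.0120, 2.2480, -0.8600)
v + (F/m)dt = (1.3360, 0.6360, 0.5400)
ω×(Iω) gyroscopic = (-0.1056, -0.0720, 0.0220)
(τ − ω×Iω)/I = (0.5400, 1.3500, -0.4600)
ω' = ω + α·dt = (-0.9568, 1.2080, -1.2368)
2q̇ = q⊗(0,ω) = (1.6263461, 0.0707107, -0.7071070, -0.7071070)
q + ½dt·q⊗(0,ω), renormalized = (0.0649, 0.0028, -0.7333, 0.6768)

p' = (3.0120, 2.2480, -0.8600)
q' = (0.0649, 0.0028, -0.7333, 0.6768)
v' = (1.3360, 0.6360, 0.5400)
ω' = (-0.9568, 1.2080, -1.2368)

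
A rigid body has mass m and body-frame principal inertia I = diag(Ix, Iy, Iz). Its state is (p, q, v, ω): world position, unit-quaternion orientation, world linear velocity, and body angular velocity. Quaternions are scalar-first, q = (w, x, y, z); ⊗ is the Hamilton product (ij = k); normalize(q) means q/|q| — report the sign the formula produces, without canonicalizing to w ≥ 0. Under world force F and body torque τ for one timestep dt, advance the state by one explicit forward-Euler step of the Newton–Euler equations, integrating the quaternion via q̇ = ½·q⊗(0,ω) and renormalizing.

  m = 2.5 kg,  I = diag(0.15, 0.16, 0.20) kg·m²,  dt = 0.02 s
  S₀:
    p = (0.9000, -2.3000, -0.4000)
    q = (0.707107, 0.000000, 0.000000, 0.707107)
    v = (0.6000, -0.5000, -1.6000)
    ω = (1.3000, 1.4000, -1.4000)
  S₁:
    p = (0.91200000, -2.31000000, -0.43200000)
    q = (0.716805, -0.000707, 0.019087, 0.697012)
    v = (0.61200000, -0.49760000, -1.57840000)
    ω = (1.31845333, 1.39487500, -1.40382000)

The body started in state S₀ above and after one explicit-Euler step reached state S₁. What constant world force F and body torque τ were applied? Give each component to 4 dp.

F = (1.5000, 0.3000, 2.7000)
τ = (0.0600, 0.0500, -0.0200)

ω₁ − ω₀ = (0.01845333, -0.00512500, -0.00382000)
I·α + gyro = (0.0600, 0.0500, -0.0200)
v₁ − v₀ = (0.01200000, 0.00240000, 0.02160000)
F = m·Δv/dt = (1.5000, 0.3000, 2.7000)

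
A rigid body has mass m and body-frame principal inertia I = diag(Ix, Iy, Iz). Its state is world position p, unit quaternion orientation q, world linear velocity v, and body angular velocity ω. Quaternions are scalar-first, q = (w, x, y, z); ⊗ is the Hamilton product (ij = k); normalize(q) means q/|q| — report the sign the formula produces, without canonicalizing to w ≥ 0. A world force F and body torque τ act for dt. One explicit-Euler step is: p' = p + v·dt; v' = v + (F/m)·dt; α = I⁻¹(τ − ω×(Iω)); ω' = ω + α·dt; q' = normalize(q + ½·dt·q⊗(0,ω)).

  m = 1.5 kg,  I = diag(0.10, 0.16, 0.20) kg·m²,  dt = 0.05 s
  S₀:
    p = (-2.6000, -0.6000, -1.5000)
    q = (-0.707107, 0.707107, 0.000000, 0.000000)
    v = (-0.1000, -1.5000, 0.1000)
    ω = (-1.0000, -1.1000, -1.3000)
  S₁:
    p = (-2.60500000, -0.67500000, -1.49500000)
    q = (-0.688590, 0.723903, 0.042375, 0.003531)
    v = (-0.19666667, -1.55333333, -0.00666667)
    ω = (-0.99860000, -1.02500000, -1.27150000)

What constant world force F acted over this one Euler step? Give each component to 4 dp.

v₁ − v₀ = (-0.09666667, -0.05333333, -0.10666667)
m·(v₁−v₀)/dt = (-2.9000, -1.6000, -3.2000)

F = (-2.9000, -1.6000, -3.2000)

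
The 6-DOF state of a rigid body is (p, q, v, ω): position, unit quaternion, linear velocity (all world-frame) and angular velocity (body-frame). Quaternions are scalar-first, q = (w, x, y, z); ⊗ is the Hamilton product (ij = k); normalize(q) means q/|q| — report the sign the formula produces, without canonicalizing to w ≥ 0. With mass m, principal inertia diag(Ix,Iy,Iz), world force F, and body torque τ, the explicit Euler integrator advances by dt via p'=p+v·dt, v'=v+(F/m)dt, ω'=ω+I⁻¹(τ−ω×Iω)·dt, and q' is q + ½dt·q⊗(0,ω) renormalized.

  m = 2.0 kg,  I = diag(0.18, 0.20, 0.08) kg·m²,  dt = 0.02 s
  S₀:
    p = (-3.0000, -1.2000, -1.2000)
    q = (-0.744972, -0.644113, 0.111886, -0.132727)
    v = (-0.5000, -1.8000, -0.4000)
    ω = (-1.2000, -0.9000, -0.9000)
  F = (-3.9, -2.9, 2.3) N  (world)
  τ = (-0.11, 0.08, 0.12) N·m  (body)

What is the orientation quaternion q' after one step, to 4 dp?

q⊗(0,ω) = (-0.7916925, 0.6738147, 0.2500455, 1.3844397)
q + ½dt·q⊗(0,ω), renormalized = (-0.7528, -0.6373, 0.1144, -0.1189)

q' = (-0.7528, -0.6373, 0.1144, -0.1189)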